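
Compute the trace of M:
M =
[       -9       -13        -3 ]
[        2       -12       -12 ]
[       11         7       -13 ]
tr(M) = -9 - 12 - 13 = -34

The trace of a square matrix is the sum of its diagonal entries.
Diagonal entries of M: M[0][0] = -9, M[1][1] = -12, M[2][2] = -13.
tr(M) = -9 - 12 - 13 = -34.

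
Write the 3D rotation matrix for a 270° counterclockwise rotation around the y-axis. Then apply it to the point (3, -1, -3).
R = [[0, 0, -1], [0, 1, 0], [1, 0, 0]]; R·(3, -1, -3) = (3, -1, 3)

Rotation matrix for 270° around y-axis:
cos(270°) = 0, sin(270°) = -1
R = [[0, 0, -1], [0, 1, 0], [1, 0, 0]]
Apply to (3, -1, -3): R·[3, -1, -3]ᵀ = (3, -1, 3)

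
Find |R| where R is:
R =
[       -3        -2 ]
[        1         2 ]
det(R) = -4

For a 2×2 matrix [[a, b], [c, d]], det = a*d - b*c.
det(R) = (-3)*(2) - (-2)*(1) = -6 + 2 = -4.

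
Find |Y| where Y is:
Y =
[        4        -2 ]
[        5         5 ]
det(Y) = 30

For a 2×2 matrix [[a, b], [c, d]], det = a*d - b*c.
det(Y) = (4)*(5) - (-2)*(5) = 20 + 10 = 30.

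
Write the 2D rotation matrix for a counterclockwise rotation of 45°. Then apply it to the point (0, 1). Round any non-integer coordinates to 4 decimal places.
R = [[√2/2, -√2/2], [√2/2, √2/2]]; R·(0, 1) = (-0.7071, 0.7071)

Rotation matrix formula: R(θ) = [[cos θ, -sin θ], [sin θ, cos θ]]
For θ = 45°:
cos(45°) = √2/2
sin(45°) = √2/2
R = [[√2/2, -√2/2], [√2/2, √2/2]]
Apply to (0, 1): [√2/2·0 + (-√2/2)·1, √2/2·0 + √2/2·1] = (-0.7071, 0.7071)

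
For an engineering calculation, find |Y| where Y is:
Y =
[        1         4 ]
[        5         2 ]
det(Y) = -18

For a 2×2 matrix [[a, b], [c, d]], det = a*d - b*c.
det(Y) = (1)*(2) - (4)*(5) = 2 - 20 = -18.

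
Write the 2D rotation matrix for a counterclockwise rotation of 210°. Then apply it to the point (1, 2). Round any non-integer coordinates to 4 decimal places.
R = [[-√3/2, 1/2], [-1/2, -√3/2]]; R·(1, 2) = (0.1340, -2.2321)

Rotation matrix formula: R(θ) = [[cos θ, -sin θ], [sin θ, cos θ]]
For θ = 210°:
cos(210°) = -√3/2
sin(210°) = -1/2
R = [[-√3/2, 1/2], [-1/2, -√3/2]]
Apply to (1, 2): [-√3/2·1 + (1/2)·2, -1/2·1 + -√3/2·2] = (0.1340, -2.2321)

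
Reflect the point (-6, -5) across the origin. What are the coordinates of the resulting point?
(6, 5)

Reflection across origin: (-6, -5) → (6, 5)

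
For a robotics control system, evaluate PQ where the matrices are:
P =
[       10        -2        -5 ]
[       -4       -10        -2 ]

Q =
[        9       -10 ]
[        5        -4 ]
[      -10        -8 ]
PQ =
[      130       -52 ]
[      -66        96 ]

Matrix multiplication: (PQ)[i][j] = sum over k of P[i][k] * Q[k][j].
  (PQ)[0][0] = (10)*(9) + (-2)*(5) + (-5)*(-10) = 130
  (PQ)[0][1] = (10)*(-10) + (-2)*(-4) + (-5)*(-8) = -52
  (PQ)[1][0] = (-4)*(9) + (-10)*(5) + (-2)*(-10) = -66
  (PQ)[1][1] = (-4)*(-10) + (-10)*(-4) + (-2)*(-8) = 96
PQ =
[      130       -52 ]
[      -66        96 ]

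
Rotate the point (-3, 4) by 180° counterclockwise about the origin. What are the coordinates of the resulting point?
(3, -4)

Rotation matrix R(θ) = [[cos θ, -sin θ], [sin θ, cos θ]]; for θ = 180°:
R = [[-1, 0], [0, -1]]
Result: R × [-3, 4]ᵀ = [-1·-3 + (0)·4, 0·-3 + (-1)·4]ᵀ = (3, -4)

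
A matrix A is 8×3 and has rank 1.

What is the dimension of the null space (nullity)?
2

The rank-nullity theorem for an m×n matrix states:
rank(A) + nullity(A) = n (the number of columns).
Here n = 3 and rank(A) = 1, so nullity(A) = 3 - 1 = 2.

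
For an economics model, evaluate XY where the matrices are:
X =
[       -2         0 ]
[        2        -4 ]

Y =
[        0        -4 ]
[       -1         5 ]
XY =
[        0         8 ]
[        4       -28 ]

Matrix multiplication: (XY)[i][j] = sum over k of X[i][k] * Y[k][j].
  (XY)[0][0] = (-2)*(0) + (0)*(-1) = 0
  (XY)[0][1] = (-2)*(-4) + (0)*(5) = 8
  (XY)[1][0] = (2)*(0) + (-4)*(-1) = 4
  (XY)[1][1] = (2)*(-4) + (-4)*(5) = -28
XY =
[        0         8 ]
[        4       -28 ]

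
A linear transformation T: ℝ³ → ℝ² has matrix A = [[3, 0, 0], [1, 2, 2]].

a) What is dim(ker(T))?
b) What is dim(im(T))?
dim(ker) = 1, dim(im) = 2

The two rows are not scalar multiples of one another (no single k satisfies row 2 = k × row 1), so they are linearly independent.
Thus rank(A) = 2.
dim(im(T)) = rank(A) = 2.
By the rank-nullity theorem applied to T: ℝ³ → ℝ², rank(A) + nullity(A) = 3 (the domain dimension), so dim(ker(T)) = 3 - 2 = 1.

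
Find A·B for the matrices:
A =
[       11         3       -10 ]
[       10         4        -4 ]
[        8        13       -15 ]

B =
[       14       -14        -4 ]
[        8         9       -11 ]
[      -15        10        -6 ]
AB =
[      328      -227       -17 ]
[      232      -144       -60 ]
[      441      -145       -85 ]

Matrix multiplication: (AB)[i][j] = sum over k of A[i][k] * B[k][j].
  (AB)[0][0] = (11)*(14) + (3)*(8) + (-10)*(-15) = 328
  (AB)[0][1] = (11)*(-14) + (3)*(9) + (-10)*(10) = -227
  (AB)[0][2] = (11)*(-4) + (3)*(-11) + (-10)*(-6) = -17
  (AB)[1][0] = (10)*(14) + (4)*(8) + (-4)*(-15) = 232
  (AB)[1][1] = (10)*(-14) + (4)*(9) + (-4)*(10) = -144
  (AB)[1][2] = (10)*(-4) + (4)*(-11) + (-4)*(-6) = -60
  (AB)[2][0] = (8)*(14) + (13)*(8) + (-15)*(-15) = 441
  (AB)[2][1] = (8)*(-14) + (13)*(9) + (-15)*(10) = -145
  (AB)[2][2] = (8)*(-4) + (13)*(-11) + (-15)*(-6) = -85
AB =
[      328      -227       -17 ]
[      232      -144       -60 ]
[      441      -145       -85 ]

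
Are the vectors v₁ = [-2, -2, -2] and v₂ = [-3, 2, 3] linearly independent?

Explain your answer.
Yes, linearly independent

Two vectors are linearly dependent iff one is a scalar multiple of the other.
No single scalar k satisfies v₂ = k·v₁ (the ratios of corresponding entries disagree), so v₁ and v₂ are linearly independent.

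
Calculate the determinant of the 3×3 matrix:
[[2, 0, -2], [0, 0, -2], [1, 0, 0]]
0

Expansion along first row:
det = 2·det([[0,-2],[0,0]]) - 0·det([[0,-2],[1,0]]) + -2·det([[0,0],[1,0]])
    = 2·(0·0 - -2·0) - 0·(0·0 - -2·1) + -2·(0·0 - 0·1)
    = 2·0 - 0·2 + -2·0
    = 0 + 0 + 0 = 0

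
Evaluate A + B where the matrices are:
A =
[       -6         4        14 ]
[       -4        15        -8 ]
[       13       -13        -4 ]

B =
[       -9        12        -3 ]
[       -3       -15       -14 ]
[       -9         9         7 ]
A + B =
[      -15        16        11 ]
[       -7         0       -22 ]
[        4        -4         3 ]

Matrix addition is elementwise: (A+B)[i][j] = A[i][j] + B[i][j].
  (A+B)[0][0] = (-6) + (-9) = -15
  (A+B)[0][1] = (4) + (12) = 16
  (A+B)[0][2] = (14) + (-3) = 11
  (A+B)[1][0] = (-4) + (-3) = -7
  (A+B)[1][1] = (15) + (-15) = 0
  (A+B)[1][2] = (-8) + (-14) = -22
  (A+B)[2][0] = (13) + (-9) = 4
  (A+B)[2][1] = (-13) + (9) = -4
  (A+B)[2][2] = (-4) + (7) = 3
A + B =
[      -15        16        11 ]
[       -7         0       -22 ]
[        4        -4         3 ]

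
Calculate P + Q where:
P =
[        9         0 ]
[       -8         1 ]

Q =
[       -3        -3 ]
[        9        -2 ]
P + Q =
[        6        -3 ]
[        1        -1 ]

Matrix addition is elementwise: (P+Q)[i][j] = P[i][j] + Q[i][j].
  (P+Q)[0][0] = (9) + (-3) = 6
  (P+Q)[0][1] = (0) + (-3) = -3
  (P+Q)[1][0] = (-8) + (9) = 1
  (P+Q)[1][1] = (1) + (-2) = -1
P + Q =
[        6        -3 ]
[        1        -1 ]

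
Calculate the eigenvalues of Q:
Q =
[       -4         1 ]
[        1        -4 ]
λ = -5, -3

Solve det(Q - λI) = 0. For a 2×2 matrix the characteristic equation is λ² - (trace)λ + det = 0.
trace(Q) = a + d = -4 - 4 = -8.
det(Q) = a*d - b*c = (-4)*(-4) - (1)*(1) = 16 - 1 = 15.
Characteristic equation: λ² - (-8)λ + (15) = 0.
Discriminant = (-8)² - 4*(15) = 64 - 60 = 4.
λ = (-8 ± √4) / 2 = (-8 ± 2) / 2 = -5, -3.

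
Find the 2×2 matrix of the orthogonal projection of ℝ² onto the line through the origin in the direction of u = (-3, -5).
[[9/34, 15/34], [15/34, 25/34]]

The orthogonal projection onto the line spanned by a nonzero vector u = (a, b) has matrix P = (u uᵀ) / (uᵀ u) = (1/(a² + b²)) · [[a², ab], [ab, b²]].
Here u = (-3, -5), so a² + b² = 9 + 25 = 34.
P = (1/34) · [[9, 15], [15, 25]] = [[9/34, 15/34], [15/34, 25/34]].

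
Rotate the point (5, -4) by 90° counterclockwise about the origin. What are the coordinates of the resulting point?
(4, 5)

Rotation matrix R(θ) = [[cos θ, -sin θ], [sin θ, cos θ]]; for θ = 90°:
R = [[0, -1], [1, 0]]
Result: R × [5, -4]ᵀ = [0·5 + (-1)·-4, 1·5 + (0)·-4]ᵀ = (4, 5)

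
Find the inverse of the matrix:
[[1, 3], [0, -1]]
[[1, 3], [0, -1]]

For [[a,b],[c,d]], inverse = (1/det)·[[d,-b],[-c,a]]
det = 1·-1 - 3·0 = -1
Inverse = (1/-1)·[[-1, -3], [0, 1]]
        = [[1, 3], [0, -1]]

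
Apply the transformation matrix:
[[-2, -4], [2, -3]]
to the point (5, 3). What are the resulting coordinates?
(-22, 1)

Matrix multiplication:
[[-2, -4], [2, -3]] × [5, 3]ᵀ
= [-2×5 + -4×3, 2×5 + -3×3]ᵀ
= [-22.0000, 1.0000]ᵀ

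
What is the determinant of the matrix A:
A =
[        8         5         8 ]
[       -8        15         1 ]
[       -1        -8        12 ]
det(A) = 2611

Expand along row 0 (cofactor expansion): det(A) = a*(e*i - f*h) - b*(d*i - f*g) + c*(d*h - e*g), where the 3×3 is [[a, b, c], [d, e, f], [g, h, i]].
Minor M_00 = (15)*(12) - (1)*(-8) = 180 + 8 = 188.
Minor M_01 = (-8)*(12) - (1)*(-1) = -96 + 1 = -95.
Minor M_02 = (-8)*(-8) - (15)*(-1) = 64 + 15 = 79.
det(A) = (8)*(188) - (5)*(-95) + (8)*(79) = 1504 + 475 + 632 = 2611.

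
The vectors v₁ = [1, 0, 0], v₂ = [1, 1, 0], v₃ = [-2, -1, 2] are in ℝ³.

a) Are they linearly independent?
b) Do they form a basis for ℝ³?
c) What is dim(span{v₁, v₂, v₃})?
Yes independent, yes basis, dim = 3

Stack v₁, v₂, v₃ as rows of a 3×3 matrix.
[[1, 0, 0]; [1, 1, 0]; [-2, -1, 2]] is already lower triangular with nonzero diagonal entries (1, 1, 2), so its determinant is the product of the diagonal entries, det = (1)·(1)·(2) = 2 ≠ 0, and the rows are linearly independent.
Three linearly independent vectors in ℝ³ form a basis for ℝ³, so dim(span{v₁,v₂,v₃}) = 3.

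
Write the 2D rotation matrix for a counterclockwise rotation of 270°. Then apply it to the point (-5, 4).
R = [[0, 1], [-1, 0]]; R·(-5, 4) = (4, 5)

Rotation matrix formula: R(θ) = [[cos θ, -sin θ], [sin θ, cos θ]]
For θ = 270°:
cos(270°) = 0
sin(270°) = -1
R = [[0, 1], [-1, 0]]
Apply to (-5, 4): [0·-5 + (1)·4, -1·-5 + 0·4] = (4, 5)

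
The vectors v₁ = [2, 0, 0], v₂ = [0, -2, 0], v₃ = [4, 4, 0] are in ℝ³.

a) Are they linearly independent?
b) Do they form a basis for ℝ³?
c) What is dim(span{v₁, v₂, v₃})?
Not independent, not a basis, dim(span) = 2

Check whether v₃ can be written as a linear combination of v₁ and v₂.
v₃ = (2)·v₁ + (-2)·v₂ = [4, 4, 0], so the three vectors are linearly dependent.
Thus they do not form a basis for ℝ³, and dim(span{v₁, v₂, v₃}) = 2 (spanned by v₁ and v₂).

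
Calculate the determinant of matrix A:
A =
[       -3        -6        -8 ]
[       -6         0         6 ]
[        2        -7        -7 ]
det(A) = -282

Expand along row 0 (cofactor expansion): det(A) = a*(e*i - f*h) - b*(d*i - f*g) + c*(d*h - e*g), where the 3×3 is [[a, b, c], [d, e, f], [g, h, i]].
Minor M_00 = (0)*(-7) - (6)*(-7) = 0 + 42 = 42.
Minor M_01 = (-6)*(-7) - (6)*(2) = 42 - 12 = 30.
Minor M_02 = (-6)*(-7) - (0)*(2) = 42 - 0 = 42.
det(A) = (-3)*(42) - (-6)*(30) + (-8)*(42) = -126 + 180 - 336 = -282.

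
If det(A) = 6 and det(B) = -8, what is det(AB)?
-48

Use the multiplicative property of determinants: det(AB) = det(A)*det(B).
det(AB) = (6)*(-8) = -48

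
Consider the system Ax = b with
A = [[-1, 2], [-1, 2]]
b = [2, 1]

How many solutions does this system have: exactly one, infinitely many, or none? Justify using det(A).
No solution

det(A) = (-1)*(2) - (2)*(-1) = 0, so A is singular.
The column space of A is span(column 1) = span([-1, -1]).
b = [2, 1] is not a scalar multiple of column 1, so b ∉ column space and the system is inconsistent — no solution.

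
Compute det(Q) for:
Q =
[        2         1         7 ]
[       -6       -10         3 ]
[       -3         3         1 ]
det(Q) = -377

Expand along row 0 (cofactor expansion): det(Q) = a*(e*i - f*h) - b*(d*i - f*g) + c*(d*h - e*g), where the 3×3 is [[a, b, c], [d, e, f], [g, h, i]].
Minor M_00 = (-10)*(1) - (3)*(3) = -10 - 9 = -19.
Minor M_01 = (-6)*(1) - (3)*(-3) = -6 + 9 = 3.
Minor M_02 = (-6)*(3) - (-10)*(-3) = -18 - 30 = -48.
det(Q) = (2)*(-19) - (1)*(3) + (7)*(-48) = -38 - 3 - 336 = -377.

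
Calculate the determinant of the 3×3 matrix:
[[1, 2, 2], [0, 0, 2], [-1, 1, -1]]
-6

Expansion along first row:
det = 1·det([[0,2],[1,-1]]) - 2·det([[0,2],[-1,-1]]) + 2·det([[0,0],[-1,1]])
    = 1·(0·-1 - 2·1) - 2·(0·-1 - 2·-1) + 2·(0·1 - 0·-1)
    = 1·-2 - 2·2 + 2·0
    = -2 + -4 + 0 = -6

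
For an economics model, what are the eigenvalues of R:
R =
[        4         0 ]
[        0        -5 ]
λ = -5, 4

Solve det(R - λI) = 0. For a 2×2 matrix the characteristic equation is λ² - (trace)λ + det = 0.
trace(R) = a + d = 4 - 5 = -1.
det(R) = a*d - b*c = (4)*(-5) - (0)*(0) = -20 - 0 = -20.
Characteristic equation: λ² - (-1)λ + (-20) = 0.
Discriminant = (-1)² - 4*(-20) = 1 + 80 = 81.
λ = (-1 ± √81) / 2 = (-1 ± 9) / 2 = -5, 4.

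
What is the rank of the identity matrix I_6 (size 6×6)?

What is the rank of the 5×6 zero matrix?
rank(I_6) = 6, rank(0) = 0

The identity I_6 has 6 columns that are the standard basis vectors e_1, …, e_6. These are linearly independent, so all 6 columns are pivots and rank(I_6) = 6.
The 5×6 zero matrix has every entry zero, so every row is the zero row and there are no pivots; rank(0) = 0.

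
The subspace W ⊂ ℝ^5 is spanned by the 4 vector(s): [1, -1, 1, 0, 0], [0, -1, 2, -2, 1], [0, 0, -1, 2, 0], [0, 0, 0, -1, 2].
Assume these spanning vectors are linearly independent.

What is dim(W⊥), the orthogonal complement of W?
dim(W⊥) = 1

For any subspace W of ℝ^n, dim(W) + dim(W⊥) = n (the whole-space dimension).
Here the given 4 vectors are linearly independent, so dim(W) = 4.
Thus dim(W⊥) = n - dim(W) = 5 - 4 = 1.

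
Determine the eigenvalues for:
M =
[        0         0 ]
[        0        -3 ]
λ = -3, 0

Solve det(M - λI) = 0. For a 2×2 matrix the characteristic equation is λ² - (trace)λ + det = 0.
trace(M) = a + d = 0 - 3 = -3.
det(M) = a*d - b*c = (0)*(-3) - (0)*(0) = 0 - 0 = 0.
Characteristic equation: λ² - (-3)λ + (0) = 0.
Discriminant = (-3)² - 4*(0) = 9 - 0 = 9.
λ = (-3 ± √9) / 2 = (-3 ± 3) / 2 = -3, 0.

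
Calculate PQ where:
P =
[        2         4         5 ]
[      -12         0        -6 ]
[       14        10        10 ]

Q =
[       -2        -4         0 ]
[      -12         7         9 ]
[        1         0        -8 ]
PQ =
[      -47        20        -4 ]
[       18        48        48 ]
[     -138        14        10 ]

Matrix multiplication: (PQ)[i][j] = sum over k of P[i][k] * Q[k][j].
  (PQ)[0][0] = (2)*(-2) + (4)*(-12) + (5)*(1) = -47
  (PQ)[0][1] = (2)*(-4) + (4)*(7) + (5)*(0) = 20
  (PQ)[0][2] = (2)*(0) + (4)*(9) + (5)*(-8) = -4
  (PQ)[1][0] = (-12)*(-2) + (0)*(-12) + (-6)*(1) = 18
  (PQ)[1][1] = (-12)*(-4) + (0)*(7) + (-6)*(0) = 48
  (PQ)[1][2] = (-12)*(0) + (0)*(9) + (-6)*(-8) = 48
  (PQ)[2][0] = (14)*(-2) + (10)*(-12) + (10)*(1) = -138
  (PQ)[2][1] = (14)*(-4) + (10)*(7) + (10)*(0) = 14
  (PQ)[2][2] = (14)*(0) + (10)*(9) + (10)*(-8) = 10
PQ =
[      -47        20        -4 ]
[       18        48        48 ]
[     -138        14        10 ]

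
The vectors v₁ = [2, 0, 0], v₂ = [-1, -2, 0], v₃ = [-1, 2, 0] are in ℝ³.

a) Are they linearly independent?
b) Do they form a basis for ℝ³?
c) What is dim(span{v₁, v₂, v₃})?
Not independent, not a basis, dim(span) = 2

Check whether v₃ can be written as a linear combination of v₁ and v₂.
v₃ = (-1)·v₁ + (-1)·v₂ = [-1, 2, 0], so the three vectors are linearly dependent.
Thus they do not form a basis for ℝ³, and dim(span{v₁, v₂, v₃}) = 2 (spanned by v₁ and v₂).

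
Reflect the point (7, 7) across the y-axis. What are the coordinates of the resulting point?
(-7, 7)

Reflection across y-axis: (7, 7) → (-7, 7)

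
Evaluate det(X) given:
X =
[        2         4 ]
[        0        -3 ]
det(X) = -6

For a 2×2 matrix [[a, b], [c, d]], det = a*d - b*c.
det(X) = (2)*(-3) - (4)*(0) = -6 - 0 = -6.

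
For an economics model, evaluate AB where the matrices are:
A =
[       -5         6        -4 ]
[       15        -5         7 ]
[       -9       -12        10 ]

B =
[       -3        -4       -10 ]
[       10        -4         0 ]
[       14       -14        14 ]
AB =
[       19        52        -6 ]
[        3      -138       -52 ]
[       47       -56       230 ]

Matrix multiplication: (AB)[i][j] = sum over k of A[i][k] * B[k][j].
  (AB)[0][0] = (-5)*(-3) + (6)*(10) + (-4)*(14) = 19
  (AB)[0][1] = (-5)*(-4) + (6)*(-4) + (-4)*(-14) = 52
  (AB)[0][2] = (-5)*(-10) + (6)*(0) + (-4)*(14) = -6
  (AB)[1][0] = (15)*(-3) + (-5)*(10) + (7)*(14) = 3
  (AB)[1][1] = (15)*(-4) + (-5)*(-4) + (7)*(-14) = -138
  (AB)[1][2] = (15)*(-10) + (-5)*(0) + (7)*(14) = -52
  (AB)[2][0] = (-9)*(-3) + (-12)*(10) + (10)*(14) = 47
  (AB)[2][1] = (-9)*(-4) + (-12)*(-4) + (10)*(-14) = -56
  (AB)[2][2] = (-9)*(-10) + (-12)*(0) + (10)*(14) = 230
AB =
[       19        52        -6 ]
[        3      -138       -52 ]
[       47       -56       230 ]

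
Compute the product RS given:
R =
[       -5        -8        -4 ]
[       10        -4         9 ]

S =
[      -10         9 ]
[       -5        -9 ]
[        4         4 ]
RS =
[       74        11 ]
[      -44       162 ]

Matrix multiplication: (RS)[i][j] = sum over k of R[i][k] * S[k][j].
  (RS)[0][0] = (-5)*(-10) + (-8)*(-5) + (-4)*(4) = 74
  (RS)[0][1] = (-5)*(9) + (-8)*(-9) + (-4)*(4) = 11
  (RS)[1][0] = (10)*(-10) + (-4)*(-5) + (9)*(4) = -44
  (RS)[1][1] = (10)*(9) + (-4)*(-9) + (9)*(4) = 162
RS =
[       74        11 ]
[      -44       162 ]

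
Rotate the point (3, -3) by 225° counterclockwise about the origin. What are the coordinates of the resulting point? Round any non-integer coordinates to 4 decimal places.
(-4.2426, 0.0000)

Rotation matrix R(θ) = [[cos θ, -sin θ], [sin θ, cos θ]]; for θ = 225°:
R = [[-√2/2, √2/2], [-√2/2, -√2/2]]
Result: R × [3, -3]ᵀ = [-√2/2·3 + (√2/2)·-3, -√2/2·3 + (-√2/2)·-3]ᵀ = (-4.2426, 0.0000)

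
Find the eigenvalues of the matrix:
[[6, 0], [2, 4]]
λ = 4 and λ = 6

Characteristic equation: det(A - λI) = 0
λ² - (trace)λ + (det) = 0
λ² - (10)λ + (24) = 0
λ² - 10λ + 24 = 0
Solving: λ = 4, 6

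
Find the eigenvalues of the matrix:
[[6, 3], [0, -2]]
λ = -2 and λ = 6

Characteristic equation: det(A - λI) = 0
λ² - (trace)λ + (det) = 0
λ² - (4)λ + (-12) = 0
λ² - 4λ - 12 = 0
Solving: λ = -2, 6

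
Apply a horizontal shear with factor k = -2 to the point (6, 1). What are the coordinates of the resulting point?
(4, 1)

Shear matrix for horizontal shear with factor k = -2:
[[1, -2], [0, 1]]
Result: (6, 1) → (4, 1)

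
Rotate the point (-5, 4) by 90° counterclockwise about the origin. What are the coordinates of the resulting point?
(-4, -5)

Rotation matrix R(θ) = [[cos θ, -sin θ], [sin θ, cos θ]]; for θ = 90°:
R = [[0, -1], [1, 0]]
Result: R × [-5, 4]ᵀ = [0·-5 + (-1)·4, 1·-5 + (0)·4]ᵀ = (-4, -5)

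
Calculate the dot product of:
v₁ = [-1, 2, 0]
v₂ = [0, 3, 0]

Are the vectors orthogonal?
6, No

The dot product is the sum of products of corresponding components.
v₁·v₂ = (-1)*(0) + (2)*(3) + (0)*(0) = 0 + 6 + 0 = 6.
Two vectors are orthogonal iff their dot product is 0; here the dot product is 6, so the vectors are not orthogonal.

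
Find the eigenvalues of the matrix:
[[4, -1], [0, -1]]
λ = -1 and λ = 4

Characteristic equation: det(A - λI) = 0
λ² - (trace)λ + (det) = 0
λ² - (3)λ + (-4) = 0
λ² - 3λ - 4 = 0
Solving: λ = -1, 4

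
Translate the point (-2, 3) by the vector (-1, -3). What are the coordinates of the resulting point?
(-3, 0)

Translation by (-1, -3):
x' = -2 + -1 = -3
y' = 3 + -3 = 0
Homogeneous matrix: [[1, 0, -1], [0, 1, -3], [0, 0, 1]]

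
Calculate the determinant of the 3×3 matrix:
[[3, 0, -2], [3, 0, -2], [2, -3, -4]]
0

Expansion along first row:
det = 3·det([[0,-2],[-3,-4]]) - 0·det([[3,-2],[2,-4]]) + -2·det([[3,0],[2,-3]])
    = 3·(0·-4 - -2·-3) - 0·(3·-4 - -2·2) + -2·(3·-3 - 0·2)
    = 3·-6 - 0·-8 + -2·-9
    = -18 + 0 + 18 = 0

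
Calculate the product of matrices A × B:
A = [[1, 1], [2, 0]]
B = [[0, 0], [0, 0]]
[[0, 0], [0, 0]]

Matrix multiplication:
C[0][0] = 1×0 + 1×0 = 0
C[0][1] = 1×0 + 1×0 = 0
C[1][0] = 2×0 + 0×0 = 0
C[1][1] = 2×0 + 0×0 = 0
Result: [[0, 0], [0, 0]]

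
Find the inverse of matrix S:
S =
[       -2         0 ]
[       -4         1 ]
det(S) = -2
S⁻¹ =
[     -1/2         0 ]
[       -2         1 ]

For a 2×2 matrix S = [[a, b], [c, d]] with det(S) ≠ 0, S⁻¹ = (1/det(S)) * [[d, -b], [-c, a]].
det(S) = (-2)*(1) - (0)*(-4) = -2 - 0 = -2.
S⁻¹ = (1/-2) * [[1, 0], [4, -2]].
Dividing each entry by -2 and reducing:
S⁻¹ =
[     -1/2         0 ]
[       -2         1 ]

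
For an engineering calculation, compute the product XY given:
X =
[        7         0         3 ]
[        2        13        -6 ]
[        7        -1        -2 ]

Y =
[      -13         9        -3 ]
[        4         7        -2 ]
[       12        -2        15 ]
XY =
[      -55        57        24 ]
[      -46       121      -122 ]
[     -119        60       -49 ]

Matrix multiplication: (XY)[i][j] = sum over k of X[i][k] * Y[k][j].
  (XY)[0][0] = (7)*(-13) + (0)*(4) + (3)*(12) = -55
  (XY)[0][1] = (7)*(9) + (0)*(7) + (3)*(-2) = 57
  (XY)[0][2] = (7)*(-3) + (0)*(-2) + (3)*(15) = 24
  (XY)[1][0] = (2)*(-13) + (13)*(4) + (-6)*(12) = -46
  (XY)[1][1] = (2)*(9) + (13)*(7) + (-6)*(-2) = 121
  (XY)[1][2] = (2)*(-3) + (13)*(-2) + (-6)*(15) = -122
  (XY)[2][0] = (7)*(-13) + (-1)*(4) + (-2)*(12) = -119
  (XY)[2][1] = (7)*(9) + (-1)*(7) + (-2)*(-2) = 60
  (XY)[2][2] = (7)*(-3) + (-1)*(-2) + (-2)*(15) = -49
XY =
[      -55        57        24 ]
[      -46       121      -122 ]
[     -119        60       -49 ]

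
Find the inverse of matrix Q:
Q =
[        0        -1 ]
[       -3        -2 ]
det(Q) = -3
Q⁻¹ =
[      2/3      -1/3 ]
[       -1         0 ]

For a 2×2 matrix Q = [[a, b], [c, d]] with det(Q) ≠ 0, Q⁻¹ = (1/det(Q)) * [[d, -b], [-c, a]].
det(Q) = (0)*(-2) - (-1)*(-3) = 0 - 3 = -3.
Q⁻¹ = (1/-3) * [[-2, 1], [3, 0]].
Dividing each entry by -3 and reducing:
Q⁻¹ =
[      2/3      -1/3 ]
[       -1         0 ]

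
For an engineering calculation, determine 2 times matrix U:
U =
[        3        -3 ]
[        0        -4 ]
2U =
[        6        -6 ]
[        0        -8 ]

Scalar multiplication is elementwise: (2U)[i][j] = 2 * U[i][j].
  (2U)[0][0] = 2 * (3) = 6
  (2U)[0][1] = 2 * (-3) = -6
  (2U)[1][0] = 2 * (0) = 0
  (2U)[1][1] = 2 * (-4) = -8
2U =
[        6        -6 ]
[        0        -8 ]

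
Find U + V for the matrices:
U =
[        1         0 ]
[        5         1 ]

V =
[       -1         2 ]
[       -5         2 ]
U + V =
[        0         2 ]
[        0         3 ]

Matrix addition is elementwise: (U+V)[i][j] = U[i][j] + V[i][j].
  (U+V)[0][0] = (1) + (-1) = 0
  (U+V)[0][1] = (0) + (2) = 2
  (U+V)[1][0] = (5) + (-5) = 0
  (U+V)[1][1] = (1) + (2) = 3
U + V =
[        0         2 ]
[        0         3 ]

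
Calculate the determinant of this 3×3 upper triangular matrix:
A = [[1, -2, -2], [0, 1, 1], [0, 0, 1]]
1

The determinant of a triangular matrix is the product of its diagonal entries (the off-diagonal entries above the diagonal do not affect it).
det(A) = (1) * (1) * (1) = 1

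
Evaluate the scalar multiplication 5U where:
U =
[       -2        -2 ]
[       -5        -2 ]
5U =
[      -10       -10 ]
[      -25       -10 ]

Scalar multiplication is elementwise: (5U)[i][j] = 5 * U[i][j].
  (5U)[0][0] = 5 * (-2) = -10
  (5U)[0][1] = 5 * (-2) = -10
  (5U)[1][0] = 5 * (-5) = -25
  (5U)[1][1] = 5 * (-2) = -10
5U =
[      -10       -10 ]
[      -25       -10 ]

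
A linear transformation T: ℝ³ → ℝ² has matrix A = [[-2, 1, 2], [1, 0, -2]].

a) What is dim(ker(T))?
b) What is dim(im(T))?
dim(ker) = 1, dim(im) = 2

The two rows are not scalar multiples of one another (no single k satisfies row 2 = k × row 1), so they are linearly independent.
Thus rank(A) = 2.
dim(im(T)) = rank(A) = 2.
By the rank-nullity theorem applied to T: ℝ³ → ℝ², rank(A) + nullity(A) = 3 (the domain dimension), so dim(ker(T)) = 3 - 2 = 1.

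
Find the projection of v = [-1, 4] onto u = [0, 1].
[0, 4]

The projection of v onto u is proj_u(v) = ((v·u) / (u·u)) · u.
v·u = (-1)*(0) + (4)*(1) = 4.
u·u = (0)*(0) + (1)*(1) = 1.
coefficient = 4 / 1 = 4.
proj_u(v) = 4 · [0, 1] = [0, 4].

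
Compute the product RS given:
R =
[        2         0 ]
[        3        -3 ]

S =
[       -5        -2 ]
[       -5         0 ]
RS =
[      -10        -4 ]
[        0        -6 ]

Matrix multiplication: (RS)[i][j] = sum over k of R[i][k] * S[k][j].
  (RS)[0][0] = (2)*(-5) + (0)*(-5) = -10
  (RS)[0][1] = (2)*(-2) + (0)*(0) = -4
  (RS)[1][0] = (3)*(-5) + (-3)*(-5) = 0
  (RS)[1][1] = (3)*(-2) + (-3)*(0) = -6
RS =
[      -10        -4 ]
[        0        -6 ]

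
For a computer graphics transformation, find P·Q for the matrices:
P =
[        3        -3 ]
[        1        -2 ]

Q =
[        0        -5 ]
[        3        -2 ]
PQ =
[       -9        -9 ]
[       -6        -1 ]

Matrix multiplication: (PQ)[i][j] = sum over k of P[i][k] * Q[k][j].
  (PQ)[0][0] = (3)*(0) + (-3)*(3) = -9
  (PQ)[0][1] = (3)*(-5) + (-3)*(-2) = -9
  (PQ)[1][0] = (1)*(0) + (-2)*(3) = -6
  (PQ)[1][1] = (1)*(-5) + (-2)*(-2) = -1
PQ =
[       -9        -9 ]
[       -6        -1 ]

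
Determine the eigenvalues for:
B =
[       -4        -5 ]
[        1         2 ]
λ = -3, 1

Solve det(B - λI) = 0. For a 2×2 matrix the characteristic equation is λ² - (trace)λ + det = 0.
trace(B) = a + d = -4 + 2 = -2.
det(B) = a*d - b*c = (-4)*(2) - (-5)*(1) = -8 + 5 = -3.
Characteristic equation: λ² - (-2)λ + (-3) = 0.
Discriminant = (-2)² - 4*(-3) = 4 + 12 = 16.
λ = (-2 ± √16) / 2 = (-2 ± 4) / 2 = -3, 1.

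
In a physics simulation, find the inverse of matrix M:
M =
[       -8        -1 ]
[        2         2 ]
det(M) = -14
M⁻¹ =
[     -1/7     -1/14 ]
[      1/7       4/7 ]

For a 2×2 matrix M = [[a, b], [c, d]] with det(M) ≠ 0, M⁻¹ = (1/det(M)) * [[d, -b], [-c, a]].
det(M) = (-8)*(2) - (-1)*(2) = -16 + 2 = -14.
M⁻¹ = (1/-14) * [[2, 1], [-2, -8]].
Dividing each entry by -14 and reducing:
M⁻¹ =
[     -1/7     -1/14 ]
[      1/7       4/7 ]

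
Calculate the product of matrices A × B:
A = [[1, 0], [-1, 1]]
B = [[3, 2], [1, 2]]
[[3, 2], [-2, 0]]

Matrix multiplication:
C[0][0] = 1×3 + 0×1 = 3
C[0][1] = 1×2 + 0×2 = 2
C[1][0] = -1×3 + 1×1 = -2
C[1][1] = -1×2 + 1×2 = 0
Result: [[3, 2], [-2, 0]]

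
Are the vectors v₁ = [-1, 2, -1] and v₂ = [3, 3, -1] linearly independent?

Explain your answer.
Yes, linearly independent

Two vectors are linearly dependent iff one is a scalar multiple of the other.
No single scalar k satisfies v₂ = k·v₁ (the ratios of corresponding entries disagree), so v₁ and v₂ are linearly independent.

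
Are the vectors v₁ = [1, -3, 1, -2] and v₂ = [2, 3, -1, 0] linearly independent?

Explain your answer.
Yes, linearly independent

Two vectors are linearly dependent iff one is a scalar multiple of the other.
No single scalar k satisfies v₂ = k·v₁ (the ratios of corresponding entries disagree), so v₁ and v₂ are linearly independent.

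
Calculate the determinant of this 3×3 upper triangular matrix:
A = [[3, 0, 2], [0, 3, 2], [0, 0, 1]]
9

The determinant of a triangular matrix is the product of its diagonal entries (the off-diagonal entries above the diagonal do not affect it).
det(A) = (3) * (3) * (1) = 9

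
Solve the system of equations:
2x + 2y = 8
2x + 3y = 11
x = 1, y = 3

Use elimination (row reduction):
Equation 1: 2x + 2y = 8.
Equation 2: 2x + 3y = 11.
Multiply Eq1 by 2 and Eq2 by 2: 4x + 4y = 16;  4x + 6y = 22.
Subtract: (2)y = 6, so y = 3.
Back-substitute into Eq1: 2x + 2*(3) = 8, so x = 1.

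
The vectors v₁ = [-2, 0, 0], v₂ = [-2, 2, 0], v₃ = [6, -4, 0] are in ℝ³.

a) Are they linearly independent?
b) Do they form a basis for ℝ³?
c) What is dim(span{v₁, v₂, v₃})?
Not independent, not a basis, dim(span) = 2

Check whether v₃ can be written as a linear combination of v₁ and v₂.
v₃ = (-1)·v₁ + (-2)·v₂ = [6, -4, 0], so the three vectors are linearly dependent.
Thus they do not form a basis for ℝ³, and dim(span{v₁, v₂, v₃}) = 2 (spanned by v₁ and v₂).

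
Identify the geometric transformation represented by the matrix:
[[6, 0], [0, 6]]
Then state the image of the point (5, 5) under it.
uniform scaling by factor 6; image of (5, 5) is (30, 30)

This is a diagonal matrix with equal entries 6, so it scales both axes by the same factor 6.
The matrix [[6, 0], [0, 6]] represents: uniform scaling by factor 6.
Applying it to (5, 5): [6·5 + 0·5, 0·5 + 6·5] = (30, 30).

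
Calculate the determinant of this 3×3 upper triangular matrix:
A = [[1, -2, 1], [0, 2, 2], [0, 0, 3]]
6

The determinant of a triangular matrix is the product of its diagonal entries (the off-diagonal entries above the diagonal do not affect it).
det(A) = (1) * (2) * (3) = 6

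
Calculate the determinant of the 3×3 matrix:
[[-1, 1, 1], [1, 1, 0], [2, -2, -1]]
-2

Expansion along first row:
det = -1·det([[1,0],[-2,-1]]) - 1·det([[1,0],[2,-1]]) + 1·det([[1,1],[2,-2]])
    = -1·(1·-1 - 0·-2) - 1·(1·-1 - 0·2) + 1·(1·-2 - 1·2)
    = -1·-1 - 1·-1 + 1·-4
    = 1 + 1 + -4 = -2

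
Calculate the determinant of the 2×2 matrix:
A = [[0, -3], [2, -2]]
6

For A = [[a, b], [c, d]], det(A) = a*d - b*c.
det(A) = (0)*(-2) - (-3)*(2) = 0 - -6 = 6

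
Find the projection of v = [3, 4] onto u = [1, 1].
[7/2, 7/2]

The projection of v onto u is proj_u(v) = ((v·u) / (u·u)) · u.
v·u = (3)*(1) + (4)*(1) = 7.
u·u = (1)*(1) + (1)*(1) = 2.
coefficient = 7 / 2 = 7/2.
proj_u(v) = 7/2 · [1, 1] = [7/2, 7/2].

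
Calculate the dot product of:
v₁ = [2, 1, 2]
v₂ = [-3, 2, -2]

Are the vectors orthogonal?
-8, No

The dot product is the sum of products of corresponding components.
v₁·v₂ = (2)*(-3) + (1)*(2) + (2)*(-2) = -6 + 2 - 4 = -8.
Two vectors are orthogonal iff their dot product is 0; here the dot product is -8, so the vectors are not orthogonal.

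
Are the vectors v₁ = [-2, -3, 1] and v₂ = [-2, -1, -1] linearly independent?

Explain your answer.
Yes, linearly independent

Two vectors are linearly dependent iff one is a scalar multiple of the other.
No single scalar k satisfies v₂ = k·v₁ (the ratios of corresponding entries disagree), so v₁ and v₂ are linearly independent.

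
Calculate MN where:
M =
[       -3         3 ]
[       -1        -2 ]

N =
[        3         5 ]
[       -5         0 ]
MN =
[      -24       -15 ]
[        7        -5 ]

Matrix multiplication: (MN)[i][j] = sum over k of M[i][k] * N[k][j].
  (MN)[0][0] = (-3)*(3) + (3)*(-5) = -24
  (MN)[0][1] = (-3)*(5) + (3)*(0) = -15
  (MN)[1][0] = (-1)*(3) + (-2)*(-5) = 7
  (MN)[1][1] = (-1)*(5) + (-2)*(0) = -5
MN =
[      -24       -15 ]
[        7        -5 ]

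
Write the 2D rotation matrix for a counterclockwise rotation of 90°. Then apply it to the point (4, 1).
R = [[0, -1], [1, 0]]; R·(4, 1) = (-1, 4)

Rotation matrix formula: R(θ) = [[cos θ, -sin θ], [sin θ, cos θ]]
For θ = 90°:
cos(90°) = 0
sin(90°) = 1
R = [[0, -1], [1, 0]]
Apply to (4, 1): [0·4 + (-1)·1, 1·4 + 0·1] = (-1, 4)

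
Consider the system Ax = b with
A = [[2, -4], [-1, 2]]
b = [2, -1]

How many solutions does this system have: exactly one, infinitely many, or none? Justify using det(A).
Infinitely many solutions

det(A) = (2)*(2) - (-4)*(-1) = 0, so A is singular (column 2 is -2 times column 1).
b = [2, -1] = 1 * column 1 of A, so b lies in the column space of A.
A singular matrix whose right-hand side is in its column space gives a 1-parameter family of solutions — infinitely many.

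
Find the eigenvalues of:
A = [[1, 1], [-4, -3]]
λ = -1, -1

Solve det(A - λI) = 0. For a 2×2 matrix this is λ² - (trace)λ + det = 0.
trace(A) = 1 - 3 = -2.
det(A) = (1)*(-3) - (1)*(-4) = -3 + 4 = 1.
Characteristic equation: λ² - (-2)λ + (1) = 0.
Discriminant: (-2)² - 4*(1) = 4 - 4 = 0.
Roots: λ = (-2 ± √0) / 2 = -1, -1.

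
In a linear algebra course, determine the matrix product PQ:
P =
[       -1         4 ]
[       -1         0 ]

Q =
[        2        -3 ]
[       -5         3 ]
PQ =
[      -22        15 ]
[       -2         3 ]

Matrix multiplication: (PQ)[i][j] = sum over k of P[i][k] * Q[k][j].
  (PQ)[0][0] = (-1)*(2) + (4)*(-5) = -22
  (PQ)[0][1] = (-1)*(-3) + (4)*(3) = 15
  (PQ)[1][0] = (-1)*(2) + (0)*(-5) = -2
  (PQ)[1][1] = (-1)*(-3) + (0)*(3) = 3
PQ =
[      -22        15 ]
[       -2         3 ]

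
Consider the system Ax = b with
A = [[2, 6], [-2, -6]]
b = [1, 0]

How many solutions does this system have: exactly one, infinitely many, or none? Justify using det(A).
No solution

det(A) = (2)*(-6) - (6)*(-2) = 0, so A is singular.
The column space of A is span(column 1) = span([2, -2]).
b = [1, 0] is not a scalar multiple of column 1, so b ∉ column space and the system is inconsistent — no solution.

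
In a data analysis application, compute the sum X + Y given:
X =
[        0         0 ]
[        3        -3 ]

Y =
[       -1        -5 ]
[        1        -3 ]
X + Y =
[       -1        -5 ]
[        4        -6 ]

Matrix addition is elementwise: (X+Y)[i][j] = X[i][j] + Y[i][j].
  (X+Y)[0][0] = (0) + (-1) = -1
  (X+Y)[0][1] = (0) + (-5) = -5
  (X+Y)[1][0] = (3) + (1) = 4
  (X+Y)[1][1] = (-3) + (-3) = -6
X + Y =
[       -1        -5 ]
[        4        -6 ]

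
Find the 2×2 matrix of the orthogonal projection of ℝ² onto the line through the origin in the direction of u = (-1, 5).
[[1/26, -5/26], [-5/26, 25/26]]

The orthogonal projection onto the line spanned by a nonzero vector u = (a, b) has matrix P = (u uᵀ) / (uᵀ u) = (1/(a² + b²)) · [[a², ab], [ab, b²]].
Here u = (-1, 5), so a² + b² = 1 + 25 = 26.
P = (1/26) · [[1, -5], [-5, 25]] = [[1/26, -5/26], [-5/26, 25/26]].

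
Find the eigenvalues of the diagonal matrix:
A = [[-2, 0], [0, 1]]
λ₁ = -2, λ₂ = 1

The characteristic polynomial of A is det(A - λI) = (-2 - λ)(1 - λ) = 0.
The roots are λ = -2 and λ = 1, so the eigenvalues are the diagonal entries.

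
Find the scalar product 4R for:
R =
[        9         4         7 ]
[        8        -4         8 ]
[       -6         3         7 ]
4R =
[       36        16        28 ]
[       32       -16        32 ]
[      -24        12        28 ]

Scalar multiplication is elementwise: (4R)[i][j] = 4 * R[i][j].
  (4R)[0][0] = 4 * (9) = 36
  (4R)[0][1] = 4 * (4) = 16
  (4R)[0][2] = 4 * (7) = 28
  (4R)[1][0] = 4 * (8) = 32
  (4R)[1][1] = 4 * (-4) = -16
  (4R)[1][2] = 4 * (8) = 32
  (4R)[2][0] = 4 * (-6) = -24
  (4R)[2][1] = 4 * (3) = 12
  (4R)[2][2] = 4 * (7) = 28
4R =
[       36        16        28 ]
[       32       -16        32 ]
[      -24        12        28 ]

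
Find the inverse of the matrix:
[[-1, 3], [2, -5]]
[[5, 3], [2, 1]]

For [[a,b],[c,d]], inverse = (1/det)·[[d,-b],[-c,a]]
det = -1·-5 - 3·2 = -1
Inverse = (1/-1)·[[-5, -3], [-2, -1]]
        = [[5, 3], [2, 1]]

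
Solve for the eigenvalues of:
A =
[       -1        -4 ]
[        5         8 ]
λ = 3, 4

Solve det(A - λI) = 0. For a 2×2 matrix the characteristic equation is λ² - (trace)λ + det = 0.
trace(A) = a + d = -1 + 8 = 7.
det(A) = a*d - b*c = (-1)*(8) - (-4)*(5) = -8 + 20 = 12.
Characteristic equation: λ² - (7)λ + (12) = 0.
Discriminant = (7)² - 4*(12) = 49 - 48 = 1.
λ = (7 ± √1) / 2 = (7 ± 1) / 2 = 3, 4.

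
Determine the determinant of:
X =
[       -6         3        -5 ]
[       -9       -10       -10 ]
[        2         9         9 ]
det(X) = 488

Expand along row 0 (cofactor expansion): det(X) = a*(e*i - f*h) - b*(d*i - f*g) + c*(d*h - e*g), where the 3×3 is [[a, b, c], [d, e, f], [g, h, i]].
Minor M_00 = (-10)*(9) - (-10)*(9) = -90 + 90 = 0.
Minor M_01 = (-9)*(9) - (-10)*(2) = -81 + 20 = -61.
Minor M_02 = (-9)*(9) - (-10)*(2) = -81 + 20 = -61.
det(X) = (-6)*(0) - (3)*(-61) + (-5)*(-61) = 0 + 183 + 305 = 488.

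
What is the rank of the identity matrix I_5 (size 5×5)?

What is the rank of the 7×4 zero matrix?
rank(I_5) = 5, rank(0) = 0

The identity I_5 has 5 columns that are the standard basis vectors e_1, …, e_5. These are linearly independent, so all 5 columns are pivots and rank(I_5) = 5.
The 7×4 zero matrix has every entry zero, so every row is the zero row and there are no pivots; rank(0) = 0.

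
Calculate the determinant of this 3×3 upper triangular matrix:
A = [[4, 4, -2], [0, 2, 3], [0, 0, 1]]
8

The determinant of a triangular matrix is the product of its diagonal entries (the off-diagonal entries above the diagonal do not affect it).
det(A) = (4) * (2) * (1) = 8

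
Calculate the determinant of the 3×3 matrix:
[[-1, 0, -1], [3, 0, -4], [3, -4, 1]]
28

Expansion along first row:
det = -1·det([[0,-4],[-4,1]]) - 0·det([[3,-4],[3,1]]) + -1·det([[3,0],[3,-4]])
    = -1·(0·1 - -4·-4) - 0·(3·1 - -4·3) + -1·(3·-4 - 0·3)
    = -1·-16 - 0·15 + -1·-12
    = 16 + 0 + 12 = 28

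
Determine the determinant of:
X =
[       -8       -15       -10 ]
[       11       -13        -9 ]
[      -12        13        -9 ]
det(X) = -4847

Expand along row 0 (cofactor expansion): det(X) = a*(e*i - f*h) - b*(d*i - f*g) + c*(d*h - e*g), where the 3×3 is [[a, b, c], [d, e, f], [g, h, i]].
Minor M_00 = (-13)*(-9) - (-9)*(13) = 117 + 117 = 234.
Minor M_01 = (11)*(-9) - (-9)*(-12) = -99 - 108 = -207.
Minor M_02 = (11)*(13) - (-13)*(-12) = 143 - 156 = -13.
det(X) = (-8)*(234) - (-15)*(-207) + (-10)*(-13) = -1872 - 3105 + 130 = -4847.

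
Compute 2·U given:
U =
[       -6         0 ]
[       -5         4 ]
2U =
[      -12         0 ]
[      -10         8 ]

Scalar multiplication is elementwise: (2U)[i][j] = 2 * U[i][j].
  (2U)[0][0] = 2 * (-6) = -12
  (2U)[0][1] = 2 * (0) = 0
  (2U)[1][0] = 2 * (-5) = -10
  (2U)[1][1] = 2 * (4) = 8
2U =
[      -12         0 ]
[      -10         8 ]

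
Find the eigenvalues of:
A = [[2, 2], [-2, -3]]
λ = -2, 1

Solve det(A - λI) = 0. For a 2×2 matrix this is λ² - (trace)λ + det = 0.
trace(A) = 2 - 3 = -1.
det(A) = (2)*(-3) - (2)*(-2) = -6 + 4 = -2.
Characteristic equation: λ² - (-1)λ + (-2) = 0.
Discriminant: (-1)² - 4*(-2) = 1 + 8 = 9.
Roots: λ = (-1 ± √9) / 2 = -2, 1.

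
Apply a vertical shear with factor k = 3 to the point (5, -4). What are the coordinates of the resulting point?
(5, 11)

Shear matrix for vertical shear with factor k = 3:
[[1, 0], [3, 1]]
Result: (5, -4) → (5, 11)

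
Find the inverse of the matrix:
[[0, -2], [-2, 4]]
[[-1, -1/2], [-1/2, 0]]

For [[a,b],[c,d]], inverse = (1/det)·[[d,-b],[-c,a]]
det = 0·4 - -2·-2 = -4
Inverse = (1/-4)·[[4, 2], [2, 0]]
        = [[-1, -1/2], [-1/2, 0]]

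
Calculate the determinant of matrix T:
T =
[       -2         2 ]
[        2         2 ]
det(T) = -8

For a 2×2 matrix [[a, b], [c, d]], det = a*d - b*c.
det(T) = (-2)*(2) - (2)*(2) = -4 - 4 = -8.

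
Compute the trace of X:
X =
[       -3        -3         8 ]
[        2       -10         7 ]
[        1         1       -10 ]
tr(X) = -3 - 10 - 10 = -23

The trace of a square matrix is the sum of its diagonal entries.
Diagonal entries of X: X[0][0] = -3, X[1][1] = -10, X[2][2] = -10.
tr(X) = -3 - 10 - 10 = -23.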